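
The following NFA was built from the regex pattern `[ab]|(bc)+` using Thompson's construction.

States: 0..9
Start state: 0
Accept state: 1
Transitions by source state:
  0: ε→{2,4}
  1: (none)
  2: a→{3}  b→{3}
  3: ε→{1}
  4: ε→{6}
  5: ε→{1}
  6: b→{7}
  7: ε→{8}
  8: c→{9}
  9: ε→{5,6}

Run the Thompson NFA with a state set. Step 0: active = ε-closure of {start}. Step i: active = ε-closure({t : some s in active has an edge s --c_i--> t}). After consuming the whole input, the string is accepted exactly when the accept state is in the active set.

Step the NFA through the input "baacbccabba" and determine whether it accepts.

Answer: REJECT

Trace:
start: ε-closure({0}) = {0,2,4,6}
'b' @ 1: {1,3,7,8}  [accepting]
'a' @ 2: {}  — dead — no transitions
rest 'acbccabba' ignored (set empty)
end set {} — state 1 not in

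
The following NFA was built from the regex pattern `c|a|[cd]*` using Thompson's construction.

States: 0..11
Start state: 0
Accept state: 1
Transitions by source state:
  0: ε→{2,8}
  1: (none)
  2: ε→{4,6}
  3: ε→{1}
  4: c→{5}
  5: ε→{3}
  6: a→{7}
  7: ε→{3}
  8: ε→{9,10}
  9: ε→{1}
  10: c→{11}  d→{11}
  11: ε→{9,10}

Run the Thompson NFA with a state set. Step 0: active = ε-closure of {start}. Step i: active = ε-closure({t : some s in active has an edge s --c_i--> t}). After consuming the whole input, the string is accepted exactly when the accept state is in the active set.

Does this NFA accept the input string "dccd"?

initial (ε-close {0}): {0,1,2,4,6,8,9,10}
'd' @ 1: {1,9,10,11}  ✓accept
'c' @ 2: {1,9,10,11}  ✓accept
'c' @ 3: {1,9,10,11}  ✓accept
'd' @ 4: {1,9,10,11}  ✓accept
end set {1,9,10,11} — state 1 in

Answer: ACCEPT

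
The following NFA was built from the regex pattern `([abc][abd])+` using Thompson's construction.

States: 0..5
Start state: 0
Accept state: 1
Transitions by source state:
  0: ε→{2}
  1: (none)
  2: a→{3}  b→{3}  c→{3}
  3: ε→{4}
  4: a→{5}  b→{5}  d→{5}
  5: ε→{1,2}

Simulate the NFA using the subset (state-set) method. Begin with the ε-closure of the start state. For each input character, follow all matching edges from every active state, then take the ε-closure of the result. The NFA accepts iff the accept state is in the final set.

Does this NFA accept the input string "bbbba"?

Answer: REJECT

Derivation:
initial (ε-close {0}): {0,2}
'b' @ 1: {3,4}
'b' @ 2: {1,2,5}  [accepting]
'b' @ 3: {3,4}
'b' @ 4: {1,2,5}  [accepting]
'a' @ 5: {3,4}
final: {3,4}; accept 1 not in set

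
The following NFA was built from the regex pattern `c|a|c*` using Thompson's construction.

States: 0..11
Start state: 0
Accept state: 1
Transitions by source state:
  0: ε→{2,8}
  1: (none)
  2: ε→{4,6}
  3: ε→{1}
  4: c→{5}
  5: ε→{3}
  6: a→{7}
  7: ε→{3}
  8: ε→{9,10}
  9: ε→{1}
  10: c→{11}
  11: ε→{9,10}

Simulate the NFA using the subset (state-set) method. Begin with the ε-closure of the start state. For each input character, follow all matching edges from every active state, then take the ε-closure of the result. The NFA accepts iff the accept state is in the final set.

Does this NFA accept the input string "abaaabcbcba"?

S₀ = ε-closure({0}) = {0,1,2,4,6,8,9,10}
'a' @ 1: {1,3,7}  (accept∈set)
'b' @ 2: {}  — no active states
rest 'aaabcbcba' ignored (set empty)
end set {} — state 1 not in

Answer: REJECT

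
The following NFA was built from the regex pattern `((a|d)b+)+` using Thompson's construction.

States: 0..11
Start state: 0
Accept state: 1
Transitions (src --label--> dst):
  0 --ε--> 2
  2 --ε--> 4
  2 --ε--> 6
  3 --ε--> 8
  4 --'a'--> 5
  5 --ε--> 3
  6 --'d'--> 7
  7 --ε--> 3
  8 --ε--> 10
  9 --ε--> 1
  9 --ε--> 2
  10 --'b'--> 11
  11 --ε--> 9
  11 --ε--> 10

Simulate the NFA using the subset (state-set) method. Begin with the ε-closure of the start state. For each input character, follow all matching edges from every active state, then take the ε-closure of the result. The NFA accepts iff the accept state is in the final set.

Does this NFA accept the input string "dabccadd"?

Answer: REJECT

Derivation:
start: ε-closure({0}) = {0,2,4,6}
'd' @ 1: {3,7,8,10}
'a' @ 2: {}  — dead — no transitions
rest 'bccadd' ignored (set empty)
final: {}; accept 1 not in set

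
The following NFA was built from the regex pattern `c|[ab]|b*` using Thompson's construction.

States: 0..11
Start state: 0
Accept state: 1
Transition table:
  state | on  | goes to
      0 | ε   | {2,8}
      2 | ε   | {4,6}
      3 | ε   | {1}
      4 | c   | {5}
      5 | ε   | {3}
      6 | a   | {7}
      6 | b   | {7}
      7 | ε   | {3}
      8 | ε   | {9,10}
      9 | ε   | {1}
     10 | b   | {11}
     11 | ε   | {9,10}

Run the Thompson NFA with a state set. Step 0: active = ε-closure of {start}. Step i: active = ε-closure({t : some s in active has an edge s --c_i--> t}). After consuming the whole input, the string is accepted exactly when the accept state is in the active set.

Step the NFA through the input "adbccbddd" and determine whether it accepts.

Answer: REJECT

Trace:
S₀ = ε-closure({0}) = {0,1,2,4,6,8,9,10}
'a' @ 1: {1,3,7}  (accept∈set)
'd' @ 2: {}  — dead — no transitions
rest 'bccbddd' ignored (set empty)
end set {} — state 1 not in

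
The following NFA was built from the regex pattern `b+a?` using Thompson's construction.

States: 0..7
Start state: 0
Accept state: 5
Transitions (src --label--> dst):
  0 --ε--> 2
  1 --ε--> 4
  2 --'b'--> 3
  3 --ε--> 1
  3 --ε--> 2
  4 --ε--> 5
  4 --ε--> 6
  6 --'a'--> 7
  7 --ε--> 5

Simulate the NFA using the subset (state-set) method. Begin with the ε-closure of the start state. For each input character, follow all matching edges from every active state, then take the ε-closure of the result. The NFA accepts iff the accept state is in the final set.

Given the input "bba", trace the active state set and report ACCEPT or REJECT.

initial (ε-close {0}): {0,2}
'b' @ 1: {1,2,3,4,5,6}  (accept∈set)
'b' @ 2: {1,2,3,4,5,6}  (accept∈set)
'a' @ 3: {5,7}  (accept∈set)
after full input: {5,7}  (accept=5 in)

Answer: ACCEPT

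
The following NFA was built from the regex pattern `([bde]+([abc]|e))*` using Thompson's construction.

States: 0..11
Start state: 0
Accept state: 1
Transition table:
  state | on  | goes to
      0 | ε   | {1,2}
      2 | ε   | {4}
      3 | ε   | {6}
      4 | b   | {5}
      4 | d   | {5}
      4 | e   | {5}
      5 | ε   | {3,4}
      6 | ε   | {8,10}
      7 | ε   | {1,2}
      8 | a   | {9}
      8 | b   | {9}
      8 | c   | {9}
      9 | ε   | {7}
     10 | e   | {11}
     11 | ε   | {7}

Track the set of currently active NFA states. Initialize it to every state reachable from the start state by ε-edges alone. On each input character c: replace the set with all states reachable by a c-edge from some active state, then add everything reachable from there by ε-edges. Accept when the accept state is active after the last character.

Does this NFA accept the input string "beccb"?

Answer: REJECT

Steps:
S₀ = ε-closure({0}) = {0,1,2,4}
'b' @ 1: {3,4,5,6,8,10}
'e' @ 2: {1,2,3,4,5,6,7,8,10,11}  [accepting]
'c' @ 3: {1,2,4,7,9}  [accepting]
'c' @ 4: {}  — state set empty
rest 'b' ignored (set empty)
after full input: {}  (accept=1 not in)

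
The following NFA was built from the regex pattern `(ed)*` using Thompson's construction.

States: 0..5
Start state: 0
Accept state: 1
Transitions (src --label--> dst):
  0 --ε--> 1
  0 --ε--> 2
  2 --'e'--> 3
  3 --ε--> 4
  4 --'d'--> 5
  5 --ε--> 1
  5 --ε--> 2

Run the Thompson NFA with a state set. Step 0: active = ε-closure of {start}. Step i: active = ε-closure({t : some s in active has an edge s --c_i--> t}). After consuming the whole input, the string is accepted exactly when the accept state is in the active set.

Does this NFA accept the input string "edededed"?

Answer: ACCEPT

Steps:
initial (ε-close {0}): {0,1,2}
'e' @ 1: {3,4}
'd' @ 2: {1,2,5}  ✓accept
'e' @ 3: {3,4}
'd' @ 4: {1,2,5}  ✓accept
'e' @ 5: {3,4}
'd' @ 6: {1,2,5}  ✓accept
'e' @ 7: {3,4}
'd' @ 8: {1,2,5}  ✓accept
final: {1,2,5}; accept 1 in set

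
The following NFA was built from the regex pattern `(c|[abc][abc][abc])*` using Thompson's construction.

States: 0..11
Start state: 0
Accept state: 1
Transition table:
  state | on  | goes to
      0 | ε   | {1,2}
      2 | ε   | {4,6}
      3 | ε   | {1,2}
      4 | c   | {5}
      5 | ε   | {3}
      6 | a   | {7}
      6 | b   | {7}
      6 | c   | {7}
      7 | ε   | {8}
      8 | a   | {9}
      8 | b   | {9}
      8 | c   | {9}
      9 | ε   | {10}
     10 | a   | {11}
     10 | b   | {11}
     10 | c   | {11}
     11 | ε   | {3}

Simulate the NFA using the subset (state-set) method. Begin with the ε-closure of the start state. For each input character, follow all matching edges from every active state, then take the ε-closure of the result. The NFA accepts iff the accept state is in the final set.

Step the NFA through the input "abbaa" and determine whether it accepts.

Answer: REJECT

Trace:
start: ε-closure({0}) = {0,1,2,4,6}
'a' @ 1: {7,8}
'b' @ 2: {9,10}
'b' @ 3: {1,2,3,4,6,11}  (accept∈set)
'a' @ 4: {7,8}
'a' @ 5: {9,10}
final: {9,10}; accept 1 not in set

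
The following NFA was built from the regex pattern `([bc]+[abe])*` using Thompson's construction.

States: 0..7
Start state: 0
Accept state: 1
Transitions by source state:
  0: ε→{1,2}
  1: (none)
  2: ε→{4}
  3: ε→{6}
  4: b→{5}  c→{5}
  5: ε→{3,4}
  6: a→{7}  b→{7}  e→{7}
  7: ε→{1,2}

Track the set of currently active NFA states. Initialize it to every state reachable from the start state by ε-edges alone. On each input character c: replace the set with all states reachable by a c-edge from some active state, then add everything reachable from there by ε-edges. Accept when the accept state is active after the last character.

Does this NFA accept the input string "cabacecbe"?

initial (ε-close {0}): {0,1,2,4}
'c' @ 1: {3,4,5,6}
'a' @ 2: {1,2,4,7}  (accept∈set)
'b' @ 3: {3,4,5,6}
'a' @ 4: {1,2,4,7}  (accept∈set)
'c' @ 5: {3,4,5,6}
'e' @ 6: {1,2,4,7}  (accept∈set)
'c' @ 7: {3,4,5,6}
'b' @ 8: {1,2,3,4,5,6,7}  (accept∈set)
'e' @ 9: {1,2,4,7}  (accept∈set)
end set {1,2,4,7} — state 1 in

Answer: ACCEPT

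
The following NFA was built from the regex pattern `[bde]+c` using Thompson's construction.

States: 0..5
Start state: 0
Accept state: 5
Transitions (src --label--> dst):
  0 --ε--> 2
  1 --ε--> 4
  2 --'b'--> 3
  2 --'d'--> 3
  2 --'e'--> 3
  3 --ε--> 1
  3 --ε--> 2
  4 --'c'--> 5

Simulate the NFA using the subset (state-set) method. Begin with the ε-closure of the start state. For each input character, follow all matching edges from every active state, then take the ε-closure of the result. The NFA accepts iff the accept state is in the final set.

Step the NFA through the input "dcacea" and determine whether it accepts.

Answer: REJECT

Derivation:
start: ε-closure({0}) = {0,2}
'd' @ 1: {1,2,3,4}
'c' @ 2: {5}  [accepting]
'a' @ 3: {}  — state set empty
rest 'cea' ignored (set empty)
final: {}; accept 5 not in set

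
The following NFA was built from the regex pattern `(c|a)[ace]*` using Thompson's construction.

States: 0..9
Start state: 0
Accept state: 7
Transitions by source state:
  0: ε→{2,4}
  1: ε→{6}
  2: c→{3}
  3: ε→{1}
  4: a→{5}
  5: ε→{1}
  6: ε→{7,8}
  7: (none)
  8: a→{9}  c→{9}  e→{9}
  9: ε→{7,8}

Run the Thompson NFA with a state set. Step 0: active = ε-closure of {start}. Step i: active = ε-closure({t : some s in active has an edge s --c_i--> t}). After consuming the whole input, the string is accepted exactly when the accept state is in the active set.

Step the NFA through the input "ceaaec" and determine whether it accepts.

start: ε-closure({0}) = {0,2,4}
'c' @ 1: {1,3,6,7,8}  (accept∈set)
'e' @ 2: {7,8,9}  (accept∈set)
'a' @ 3: {7,8,9}  (accept∈set)
'a' @ 4: {7,8,9}  (accept∈set)
'e' @ 5: {7,8,9}  (accept∈set)
'c' @ 6: {7,8,9}  (accept∈set)
final: {7,8,9}; accept 7 in set

Answer: ACCEPT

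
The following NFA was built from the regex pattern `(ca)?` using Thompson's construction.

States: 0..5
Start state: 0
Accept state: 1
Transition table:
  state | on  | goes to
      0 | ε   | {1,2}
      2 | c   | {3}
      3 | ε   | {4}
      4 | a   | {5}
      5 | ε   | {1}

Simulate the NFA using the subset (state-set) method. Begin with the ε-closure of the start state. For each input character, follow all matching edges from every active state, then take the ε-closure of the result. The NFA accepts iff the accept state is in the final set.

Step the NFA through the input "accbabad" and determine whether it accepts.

S₀ = ε-closure({0}) = {0,1,2}
'a' @ 1: {}  — state set empty
rest 'ccbabad' ignored (set empty)
after full input: {}  (accept=1 not in)

Answer: REJECT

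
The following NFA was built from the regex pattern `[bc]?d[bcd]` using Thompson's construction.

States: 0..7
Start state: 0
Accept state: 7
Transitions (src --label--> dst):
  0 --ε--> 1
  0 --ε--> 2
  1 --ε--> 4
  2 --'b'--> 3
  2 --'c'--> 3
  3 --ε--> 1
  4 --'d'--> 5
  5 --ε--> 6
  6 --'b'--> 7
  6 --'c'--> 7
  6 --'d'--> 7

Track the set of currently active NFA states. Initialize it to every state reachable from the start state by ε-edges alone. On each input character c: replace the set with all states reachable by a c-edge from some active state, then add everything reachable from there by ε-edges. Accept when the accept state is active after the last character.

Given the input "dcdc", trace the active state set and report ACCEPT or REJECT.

Answer: REJECT

Steps:
S₀ = ε-closure({0}) = {0,1,2,4}
'd' @ 1: {5,6}
'c' @ 2: {7}  [accepting]
'd' @ 3: {}  — dead — no transitions
rest 'c' ignored (set empty)
after full input: {}  (accept=7 not in)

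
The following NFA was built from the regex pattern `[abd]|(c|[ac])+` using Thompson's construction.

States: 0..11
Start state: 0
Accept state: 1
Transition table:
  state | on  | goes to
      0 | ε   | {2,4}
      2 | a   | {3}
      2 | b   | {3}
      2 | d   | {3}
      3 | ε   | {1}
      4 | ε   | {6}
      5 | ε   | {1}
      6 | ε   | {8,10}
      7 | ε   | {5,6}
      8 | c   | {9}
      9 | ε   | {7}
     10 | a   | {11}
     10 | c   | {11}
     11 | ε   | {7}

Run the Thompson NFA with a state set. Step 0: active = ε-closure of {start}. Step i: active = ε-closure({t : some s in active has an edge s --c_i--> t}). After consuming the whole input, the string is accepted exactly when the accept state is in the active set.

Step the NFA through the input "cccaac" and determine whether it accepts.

Answer: ACCEPT

Steps:
start: ε-closure({0}) = {0,2,4,6,8,10}
'c' @ 1: {1,5,6,7,8,9,10,11}  (accept∈set)
'c' @ 2: {1,5,6,7,8,9,10,11}  (accept∈set)
'c' @ 3: {1,5,6,7,8,9,10,11}  (accept∈set)
'a' @ 4: {1,5,6,7,8,10,11}  (accept∈set)
'a' @ 5: {1,5,6,7,8,10,11}  (accept∈set)
'c' @ 6: {1,5,6,7,8,9,10,11}  (accept∈set)
after full input: {1,5,6,7,8,9,10,11}  (accept=1 in)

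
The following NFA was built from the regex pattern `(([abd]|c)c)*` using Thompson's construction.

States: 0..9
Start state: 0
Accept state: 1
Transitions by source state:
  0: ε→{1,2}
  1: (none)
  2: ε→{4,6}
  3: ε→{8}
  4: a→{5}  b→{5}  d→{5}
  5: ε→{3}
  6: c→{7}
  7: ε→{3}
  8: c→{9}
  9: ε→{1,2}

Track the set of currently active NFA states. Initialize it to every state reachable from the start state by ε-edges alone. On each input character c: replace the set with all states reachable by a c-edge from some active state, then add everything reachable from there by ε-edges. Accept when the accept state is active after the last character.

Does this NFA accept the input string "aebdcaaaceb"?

start: ε-closure({0}) = {0,1,2,4,6}
'a' @ 1: {3,5,8}
'e' @ 2: {}  — state set empty
rest 'bdcaaaceb' ignored (set empty)
after full input: {}  (accept=1 not in)

Answer: REJECT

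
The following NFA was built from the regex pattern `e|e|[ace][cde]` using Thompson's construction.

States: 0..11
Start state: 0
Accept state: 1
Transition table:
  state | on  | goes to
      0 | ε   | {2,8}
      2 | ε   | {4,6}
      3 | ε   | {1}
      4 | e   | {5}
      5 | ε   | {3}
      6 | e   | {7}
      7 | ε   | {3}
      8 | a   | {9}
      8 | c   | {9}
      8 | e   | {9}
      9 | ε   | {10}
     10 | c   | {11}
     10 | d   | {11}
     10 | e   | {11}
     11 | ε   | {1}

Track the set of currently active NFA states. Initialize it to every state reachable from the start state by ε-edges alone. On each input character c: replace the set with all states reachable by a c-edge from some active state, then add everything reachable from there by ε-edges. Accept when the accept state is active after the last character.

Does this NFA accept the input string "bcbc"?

Answer: REJECT

Derivation:
initial (ε-close {0}): {0,2,4,6,8}
'b' @ 1: {}  — no active states
rest 'cbc' ignored (set empty)
end set {} — state 1 not in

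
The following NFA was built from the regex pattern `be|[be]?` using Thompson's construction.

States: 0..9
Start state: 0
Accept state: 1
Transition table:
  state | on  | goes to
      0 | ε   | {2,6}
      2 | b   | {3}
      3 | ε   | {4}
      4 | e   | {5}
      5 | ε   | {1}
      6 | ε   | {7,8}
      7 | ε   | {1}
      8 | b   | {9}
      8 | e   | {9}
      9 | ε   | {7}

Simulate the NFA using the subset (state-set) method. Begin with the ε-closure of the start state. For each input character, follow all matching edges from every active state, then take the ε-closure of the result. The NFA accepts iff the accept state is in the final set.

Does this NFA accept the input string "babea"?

Answer: REJECT

Trace:
start: ε-closure({0}) = {0,1,2,6,7,8}
'b' @ 1: {1,3,4,7,9}  [accepting]
'a' @ 2: {}  — state set empty
rest 'bea' ignored (set empty)
final: {}; accept 1 not in set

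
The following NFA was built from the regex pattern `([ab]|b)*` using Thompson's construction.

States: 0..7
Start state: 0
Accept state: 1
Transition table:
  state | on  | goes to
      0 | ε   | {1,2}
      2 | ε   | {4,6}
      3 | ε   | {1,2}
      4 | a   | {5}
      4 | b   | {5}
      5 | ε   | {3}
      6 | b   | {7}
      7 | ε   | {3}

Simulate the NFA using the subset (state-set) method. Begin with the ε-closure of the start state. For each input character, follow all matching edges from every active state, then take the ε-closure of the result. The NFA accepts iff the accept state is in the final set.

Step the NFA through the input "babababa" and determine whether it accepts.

Answer: ACCEPT

Trace:
initial (ε-close {0}): {0,1,2,4,6}
'b' @ 1: {1,2,3,4,5,6,7}  ✓accept
'a' @ 2: {1,2,3,4,5,6}  ✓accept
'b' @ 3: {1,2,3,4,5,6,7}  ✓accept
'a' @ 4: {1,2,3,4,5,6}  ✓accept
'b' @ 5: {1,2,3,4,5,6,7}  ✓accept
'a' @ 6: {1,2,3,4,5,6}  ✓accept
'b' @ 7: {1,2,3,4,5,6,7}  ✓accept
'a' @ 8: {1,2,3,4,5,6}  ✓accept
final: {1,2,3,4,5,6}; accept 1 in set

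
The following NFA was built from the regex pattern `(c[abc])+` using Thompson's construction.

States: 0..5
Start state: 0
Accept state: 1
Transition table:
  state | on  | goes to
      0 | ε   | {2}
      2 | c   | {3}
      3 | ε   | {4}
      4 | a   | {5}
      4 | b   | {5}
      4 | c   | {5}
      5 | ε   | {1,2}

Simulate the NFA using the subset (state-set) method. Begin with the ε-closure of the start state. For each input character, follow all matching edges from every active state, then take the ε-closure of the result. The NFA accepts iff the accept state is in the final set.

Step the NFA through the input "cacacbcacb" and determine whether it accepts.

Answer: ACCEPT

Trace:
start: ε-closure({0}) = {0,2}
'c' @ 1: {3,4}
'a' @ 2: {1,2,5}  (accept∈set)
'c' @ 3: {3,4}
'a' @ 4: {1,2,5}  (accept∈set)
'c' @ 5: {3,4}
'b' @ 6: {1,2,5}  (accept∈set)
'c' @ 7: {3,4}
'a' @ 8: {1,2,5}  (accept∈set)
'c' @ 9: {3,4}
'b' @ 10: {1,2,5}  (accept∈set)
after full input: {1,2,5}  (accept=1 in)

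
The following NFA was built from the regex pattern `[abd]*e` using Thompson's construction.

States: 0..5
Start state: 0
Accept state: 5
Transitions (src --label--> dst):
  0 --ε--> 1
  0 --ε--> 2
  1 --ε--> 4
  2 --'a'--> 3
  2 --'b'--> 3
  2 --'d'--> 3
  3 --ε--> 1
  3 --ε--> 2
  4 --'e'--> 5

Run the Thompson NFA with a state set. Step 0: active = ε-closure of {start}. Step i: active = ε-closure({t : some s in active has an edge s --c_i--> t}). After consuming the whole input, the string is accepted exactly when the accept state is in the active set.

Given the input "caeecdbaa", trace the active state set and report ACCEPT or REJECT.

Answer: REJECT

Steps:
initial (ε-close {0}): {0,1,2,4}
'c' @ 1: {}  — state set empty
rest 'aeecdbaa' ignored (set empty)
end set {} — state 5 not in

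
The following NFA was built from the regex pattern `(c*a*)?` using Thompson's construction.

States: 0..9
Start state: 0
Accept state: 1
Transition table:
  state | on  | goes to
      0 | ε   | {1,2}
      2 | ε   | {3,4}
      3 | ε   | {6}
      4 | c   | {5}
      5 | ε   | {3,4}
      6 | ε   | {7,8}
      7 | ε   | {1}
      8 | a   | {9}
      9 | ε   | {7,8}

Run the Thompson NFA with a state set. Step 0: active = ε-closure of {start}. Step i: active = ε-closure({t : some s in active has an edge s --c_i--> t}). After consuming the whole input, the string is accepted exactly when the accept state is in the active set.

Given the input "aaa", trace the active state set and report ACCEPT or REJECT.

Answer: ACCEPT

Steps:
initial (ε-close {0}): {0,1,2,3,4,6,7,8}
'a' @ 1: {1,7,8,9}  [accepting]
'a' @ 2: {1,7,8,9}  [accepting]
'a' @ 3: {1,7,8,9}  [accepting]
end set {1,7,8,9} — state 1 in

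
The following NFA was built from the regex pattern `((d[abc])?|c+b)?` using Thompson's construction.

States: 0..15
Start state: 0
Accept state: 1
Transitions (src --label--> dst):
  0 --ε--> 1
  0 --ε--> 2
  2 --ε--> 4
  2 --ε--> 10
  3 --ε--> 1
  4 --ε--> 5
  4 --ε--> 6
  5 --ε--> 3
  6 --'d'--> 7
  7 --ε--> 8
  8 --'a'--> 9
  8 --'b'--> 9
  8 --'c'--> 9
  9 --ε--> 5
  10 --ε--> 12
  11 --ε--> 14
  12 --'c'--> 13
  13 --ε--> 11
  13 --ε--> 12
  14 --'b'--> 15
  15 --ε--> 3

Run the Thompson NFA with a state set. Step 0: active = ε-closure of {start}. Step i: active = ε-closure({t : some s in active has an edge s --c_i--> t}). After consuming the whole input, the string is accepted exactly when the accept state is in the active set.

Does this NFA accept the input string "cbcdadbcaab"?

Answer: REJECT

Derivation:
S₀ = ε-closure({0}) = {0,1,2,3,4,5,6,10,12}
'c' @ 1: {11,12,13,14}
'b' @ 2: {1,3,15}  (accept∈set)
'c' @ 3: {}  — dead — no transitions
rest 'dadbcaab' ignored (set empty)
end set {} — state 1 not in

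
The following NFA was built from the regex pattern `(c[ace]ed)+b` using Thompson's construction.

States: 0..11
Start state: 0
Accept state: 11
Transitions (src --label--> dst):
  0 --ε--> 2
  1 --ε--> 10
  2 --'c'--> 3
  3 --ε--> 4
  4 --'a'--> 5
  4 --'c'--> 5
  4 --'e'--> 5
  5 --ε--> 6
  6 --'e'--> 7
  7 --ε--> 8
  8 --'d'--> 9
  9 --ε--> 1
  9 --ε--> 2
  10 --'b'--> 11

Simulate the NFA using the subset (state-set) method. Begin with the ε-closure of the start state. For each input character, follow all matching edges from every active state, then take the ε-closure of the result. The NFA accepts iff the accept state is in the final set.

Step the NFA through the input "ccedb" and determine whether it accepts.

start: ε-closure({0}) = {0,2}
'c' @ 1: {3,4}
'c' @ 2: {5,6}
'e' @ 3: {7,8}
'd' @ 4: {1,2,9,10}
'b' @ 5: {11}  (accept∈set)
end set {11} — state 11 in

Answer: ACCEPT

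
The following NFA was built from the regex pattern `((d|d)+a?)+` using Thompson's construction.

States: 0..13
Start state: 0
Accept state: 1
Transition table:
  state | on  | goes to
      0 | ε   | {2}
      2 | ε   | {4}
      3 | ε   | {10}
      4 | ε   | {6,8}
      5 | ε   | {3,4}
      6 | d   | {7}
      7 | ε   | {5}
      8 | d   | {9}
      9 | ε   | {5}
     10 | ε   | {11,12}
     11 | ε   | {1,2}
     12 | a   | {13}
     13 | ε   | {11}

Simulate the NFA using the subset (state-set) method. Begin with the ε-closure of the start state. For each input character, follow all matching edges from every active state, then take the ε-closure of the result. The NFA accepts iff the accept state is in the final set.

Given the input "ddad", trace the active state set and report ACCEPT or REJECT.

S₀ = ε-closure({0}) = {0,2,4,6,8}
'd' @ 1: {1,2,3,4,5,6,7,8,9,10,11,12}  (accept∈set)
'd' @ 2: {1,2,3,4,5,6,7,8,9,10,11,12}  (accept∈set)
'a' @ 3: {1,2,4,6,8,11,13}  (accept∈set)
'd' @ 4: {1,2,3,4,5,6,7,8,9,10,11,12}  (accept∈set)
after full input: {1,2,3,4,5,6,7,8,9,10,11,12}  (accept=1 in)

Answer: ACCEPT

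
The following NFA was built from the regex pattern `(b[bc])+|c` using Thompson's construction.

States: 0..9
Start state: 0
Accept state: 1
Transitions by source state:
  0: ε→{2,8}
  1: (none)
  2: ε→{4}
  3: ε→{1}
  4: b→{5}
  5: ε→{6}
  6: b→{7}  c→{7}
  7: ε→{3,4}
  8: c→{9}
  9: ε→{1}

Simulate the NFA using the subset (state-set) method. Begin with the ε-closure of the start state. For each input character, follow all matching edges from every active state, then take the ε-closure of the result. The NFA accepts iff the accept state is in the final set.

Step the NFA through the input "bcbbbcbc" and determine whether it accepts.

Answer: ACCEPT

Steps:
start: ε-closure({0}) = {0,2,4,8}
'b' @ 1: {5,6}
'c' @ 2: {1,3,4,7}  (accept∈set)
'b' @ 3: {5,6}
'b' @ 4: {1,3,4,7}  (accept∈set)
'b' @ 5: {5,6}
'c' @ 6: {1,3,4,7}  (accept∈set)
'b' @ 7: {5,6}
'c' @ 8: {1,3,4,7}  (accept∈set)
after full input: {1,3,4,7}  (accept=1 in)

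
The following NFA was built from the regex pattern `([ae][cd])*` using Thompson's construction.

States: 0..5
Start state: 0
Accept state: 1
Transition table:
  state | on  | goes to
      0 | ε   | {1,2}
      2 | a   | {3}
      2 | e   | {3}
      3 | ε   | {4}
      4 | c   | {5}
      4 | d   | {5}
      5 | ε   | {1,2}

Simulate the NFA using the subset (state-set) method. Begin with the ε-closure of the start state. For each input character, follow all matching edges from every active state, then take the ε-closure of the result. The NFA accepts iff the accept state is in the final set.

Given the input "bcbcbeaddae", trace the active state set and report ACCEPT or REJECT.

Answer: REJECT

Derivation:
S₀ = ε-closure({0}) = {0,1,2}
'b' @ 1: {}  — no active states
rest 'cbcbeaddae' ignored (set empty)
end set {} — state 1 not in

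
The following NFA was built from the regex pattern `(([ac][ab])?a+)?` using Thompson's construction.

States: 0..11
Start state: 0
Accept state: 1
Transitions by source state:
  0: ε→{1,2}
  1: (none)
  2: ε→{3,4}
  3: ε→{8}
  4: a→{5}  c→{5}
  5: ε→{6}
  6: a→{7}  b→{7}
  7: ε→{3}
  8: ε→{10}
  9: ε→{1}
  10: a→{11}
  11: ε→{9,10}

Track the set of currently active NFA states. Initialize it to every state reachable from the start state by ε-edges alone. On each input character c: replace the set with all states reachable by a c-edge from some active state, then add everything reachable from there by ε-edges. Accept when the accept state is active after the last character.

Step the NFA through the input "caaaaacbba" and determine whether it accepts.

Answer: REJECT

Trace:
initial (ε-close {0}): {0,1,2,3,4,8,10}
'c' @ 1: {5,6}
'a' @ 2: {3,7,8,10}
'a' @ 3: {1,9,10,11}  [accepting]
'a' @ 4: {1,9,10,11}  [accepting]
'a' @ 5: {1,9,10,11}  [accepting]
'a' @ 6: {1,9,10,11}  [accepting]
'c' @ 7: {}  — dead — no transitions
rest 'bba' ignored (set empty)
end set {} — state 1 not in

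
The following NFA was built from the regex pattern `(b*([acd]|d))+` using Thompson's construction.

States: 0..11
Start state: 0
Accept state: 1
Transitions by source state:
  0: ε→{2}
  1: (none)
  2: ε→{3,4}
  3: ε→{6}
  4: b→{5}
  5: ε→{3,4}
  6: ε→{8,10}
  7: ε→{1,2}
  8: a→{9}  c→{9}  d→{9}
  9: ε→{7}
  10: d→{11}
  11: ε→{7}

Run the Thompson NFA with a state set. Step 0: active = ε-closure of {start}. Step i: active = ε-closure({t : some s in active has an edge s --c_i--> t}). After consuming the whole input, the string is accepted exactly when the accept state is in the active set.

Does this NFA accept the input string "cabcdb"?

Answer: REJECT

Trace:
S₀ = ε-closure({0}) = {0,2,3,4,6,8,10}
'c' @ 1: {1,2,3,4,6,7,8,9,10}  ✓accept
'a' @ 2: {1,2,3,4,6,7,8,9,10}  ✓accept
'b' @ 3: {3,4,5,6,8,10}
'c' @ 4: {1,2,3,4,6,7,8,9,10}  ✓accept
'd' @ 5: {1,2,3,4,6,7,8,9,10,11}  ✓accept
'b' @ 6: {3,4,5,6,8,10}
after full input: {3,4,5,6,8,10}  (accept=1 not in)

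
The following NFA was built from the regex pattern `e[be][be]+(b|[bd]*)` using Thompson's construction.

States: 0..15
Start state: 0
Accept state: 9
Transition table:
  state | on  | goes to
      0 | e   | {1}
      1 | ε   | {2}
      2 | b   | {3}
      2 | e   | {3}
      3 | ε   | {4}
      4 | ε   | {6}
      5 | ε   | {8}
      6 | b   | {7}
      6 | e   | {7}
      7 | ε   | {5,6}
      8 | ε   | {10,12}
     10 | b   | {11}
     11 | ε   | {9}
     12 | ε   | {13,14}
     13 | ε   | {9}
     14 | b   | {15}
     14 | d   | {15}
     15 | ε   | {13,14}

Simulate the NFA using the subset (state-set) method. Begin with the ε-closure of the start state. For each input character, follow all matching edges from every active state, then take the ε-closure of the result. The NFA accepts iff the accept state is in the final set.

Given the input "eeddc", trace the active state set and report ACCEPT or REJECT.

Answer: REJECT

Steps:
S₀ = ε-closure({0}) = {0}
'e' @ 1: {1,2}
'e' @ 2: {3,4,6}
'd' @ 3: {}  — no active states
rest 'dc' ignored (set empty)
after full input: {}  (accept=9 not in)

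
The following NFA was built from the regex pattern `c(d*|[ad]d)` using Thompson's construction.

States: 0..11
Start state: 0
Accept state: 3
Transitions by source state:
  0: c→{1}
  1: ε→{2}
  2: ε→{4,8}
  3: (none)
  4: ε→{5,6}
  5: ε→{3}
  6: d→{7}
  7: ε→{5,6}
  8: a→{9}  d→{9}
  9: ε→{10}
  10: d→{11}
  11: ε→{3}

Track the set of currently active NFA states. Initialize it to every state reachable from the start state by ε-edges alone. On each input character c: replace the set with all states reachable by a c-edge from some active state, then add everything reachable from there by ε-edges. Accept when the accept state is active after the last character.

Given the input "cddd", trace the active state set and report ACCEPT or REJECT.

initial (ε-close {0}): {0}
'c' @ 1: {1,2,3,4,5,6,8}  (accept∈set)
'd' @ 2: {3,5,6,7,9,10}  (accept∈set)
'd' @ 3: {3,5,6,7,11}  (accept∈set)
'd' @ 4: {3,5,6,7}  (accept∈set)
end set {3,5,6,7} — state 3 in

Answer: ACCEPT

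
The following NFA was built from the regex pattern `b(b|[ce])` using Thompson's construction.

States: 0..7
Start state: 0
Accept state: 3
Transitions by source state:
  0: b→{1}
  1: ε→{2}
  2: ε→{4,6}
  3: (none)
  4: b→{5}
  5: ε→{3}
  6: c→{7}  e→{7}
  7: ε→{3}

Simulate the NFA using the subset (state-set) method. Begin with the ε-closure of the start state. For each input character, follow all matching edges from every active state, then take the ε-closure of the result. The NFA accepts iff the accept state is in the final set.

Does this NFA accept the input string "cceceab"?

initial (ε-close {0}): {0}
'c' @ 1: {}  — dead — no transitions
rest 'ceceab' ignored (set empty)
after full input: {}  (accept=3 not in)

Answer: REJECT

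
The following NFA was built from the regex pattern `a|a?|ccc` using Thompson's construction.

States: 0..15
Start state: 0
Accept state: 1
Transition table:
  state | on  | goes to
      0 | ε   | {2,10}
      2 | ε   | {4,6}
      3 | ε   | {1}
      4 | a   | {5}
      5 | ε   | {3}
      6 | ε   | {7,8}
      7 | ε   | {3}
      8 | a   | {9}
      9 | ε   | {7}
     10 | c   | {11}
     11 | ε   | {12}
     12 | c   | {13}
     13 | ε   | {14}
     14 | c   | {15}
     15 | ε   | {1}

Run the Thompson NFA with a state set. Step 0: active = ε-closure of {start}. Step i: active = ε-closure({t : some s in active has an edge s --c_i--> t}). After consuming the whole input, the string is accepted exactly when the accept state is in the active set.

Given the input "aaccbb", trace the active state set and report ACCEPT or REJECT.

Answer: REJECT

Steps:
initial (ε-close {0}): {0,1,2,3,4,6,7,8,10}
'a' @ 1: {1,3,5,7,9}  (accept∈set)
'a' @ 2: {}  — state set empty
rest 'ccbb' ignored (set empty)
final: {}; accept 1 not in set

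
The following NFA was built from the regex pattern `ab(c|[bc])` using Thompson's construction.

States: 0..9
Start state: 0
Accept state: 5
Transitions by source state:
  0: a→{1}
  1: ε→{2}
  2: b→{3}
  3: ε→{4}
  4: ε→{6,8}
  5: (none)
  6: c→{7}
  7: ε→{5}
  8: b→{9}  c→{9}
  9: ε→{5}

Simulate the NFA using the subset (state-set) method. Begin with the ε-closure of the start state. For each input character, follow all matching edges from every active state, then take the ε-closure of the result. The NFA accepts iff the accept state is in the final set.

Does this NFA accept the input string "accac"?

initial (ε-close {0}): {0}
'a' @ 1: {1,2}
'c' @ 2: {}  — state set empty
rest 'cac' ignored (set empty)
end set {} — state 5 not in

Answer: REJECT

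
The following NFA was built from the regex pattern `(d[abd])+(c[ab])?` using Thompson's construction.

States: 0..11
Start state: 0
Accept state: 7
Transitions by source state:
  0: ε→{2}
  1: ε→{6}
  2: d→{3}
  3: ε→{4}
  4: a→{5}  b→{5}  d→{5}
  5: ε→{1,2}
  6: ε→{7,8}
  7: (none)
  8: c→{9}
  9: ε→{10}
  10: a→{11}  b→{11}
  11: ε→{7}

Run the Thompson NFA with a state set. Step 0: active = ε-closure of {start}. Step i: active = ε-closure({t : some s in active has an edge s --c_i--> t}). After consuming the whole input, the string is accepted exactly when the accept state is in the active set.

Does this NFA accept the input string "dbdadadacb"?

S₀ = ε-closure({0}) = {0,2}
'd' @ 1: {3,4}
'b' @ 2: {1,2,5,6,7,8}  ✓accept
'd' @ 3: {3,4}
'a' @ 4: {1,2,5,6,7,8}  ✓accept
'd' @ 5: {3,4}
'a' @ 6: {1,2,5,6,7,8}  ✓accept
'd' @ 7: {3,4}
'a' @ 8: {1,2,5,6,7,8}  ✓accept
'c' @ 9: {9,10}
'b' @ 10: {7,11}  ✓accept
end set {7,11} — state 7 in

Answer: ACCEPT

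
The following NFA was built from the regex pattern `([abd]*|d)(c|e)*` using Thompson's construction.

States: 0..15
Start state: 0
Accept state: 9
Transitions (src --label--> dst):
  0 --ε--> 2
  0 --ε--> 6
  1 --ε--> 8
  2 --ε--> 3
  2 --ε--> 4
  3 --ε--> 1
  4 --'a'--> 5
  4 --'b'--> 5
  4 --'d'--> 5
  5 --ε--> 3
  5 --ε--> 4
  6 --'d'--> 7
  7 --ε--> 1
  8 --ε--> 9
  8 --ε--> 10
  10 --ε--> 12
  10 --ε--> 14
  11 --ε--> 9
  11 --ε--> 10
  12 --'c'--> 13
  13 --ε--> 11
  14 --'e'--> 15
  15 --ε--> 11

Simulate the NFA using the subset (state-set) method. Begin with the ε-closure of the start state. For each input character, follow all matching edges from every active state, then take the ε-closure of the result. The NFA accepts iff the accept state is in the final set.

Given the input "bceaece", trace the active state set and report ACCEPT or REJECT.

Answer: REJECT

Trace:
start: ε-closure({0}) = {0,1,2,3,4,6,8,9,10,12,14}
'b' @ 1: {1,3,4,5,8,9,10,12,14}  ✓accept
'c' @ 2: {9,10,11,12,13,14}  ✓accept
'e' @ 3: {9,10,11,12,14,15}  ✓accept
'a' @ 4: {}  — state set empty
rest 'ece' ignored (set empty)
end set {} — state 9 not in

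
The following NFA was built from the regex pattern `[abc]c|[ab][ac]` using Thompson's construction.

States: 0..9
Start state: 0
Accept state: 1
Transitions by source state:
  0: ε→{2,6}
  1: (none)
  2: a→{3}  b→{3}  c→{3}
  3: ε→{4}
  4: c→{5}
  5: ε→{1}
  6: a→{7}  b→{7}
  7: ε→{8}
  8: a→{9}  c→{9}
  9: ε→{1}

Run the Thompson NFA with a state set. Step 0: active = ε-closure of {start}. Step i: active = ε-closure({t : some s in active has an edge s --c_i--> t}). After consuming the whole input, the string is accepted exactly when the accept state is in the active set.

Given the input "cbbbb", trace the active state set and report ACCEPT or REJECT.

Answer: REJECT

Steps:
initial (ε-close {0}): {0,2,6}
'c' @ 1: {3,4}
'b' @ 2: {}  — state set empty
rest 'bbb' ignored (set empty)
after full input: {}  (accept=1 not in)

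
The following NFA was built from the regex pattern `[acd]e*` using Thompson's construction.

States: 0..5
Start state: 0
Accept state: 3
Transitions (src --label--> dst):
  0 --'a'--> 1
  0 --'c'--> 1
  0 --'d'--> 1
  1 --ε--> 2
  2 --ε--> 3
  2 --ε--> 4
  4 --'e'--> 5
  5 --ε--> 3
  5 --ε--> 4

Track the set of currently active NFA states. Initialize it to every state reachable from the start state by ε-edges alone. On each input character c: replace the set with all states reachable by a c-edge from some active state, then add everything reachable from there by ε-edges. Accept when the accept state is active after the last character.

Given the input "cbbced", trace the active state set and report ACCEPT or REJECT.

start: ε-closure({0}) = {0}
'c' @ 1: {1,2,3,4}  (accept∈set)
'b' @ 2: {}  — dead — no transitions
rest 'bced' ignored (set empty)
final: {}; accept 3 not in set

Answer: REJECT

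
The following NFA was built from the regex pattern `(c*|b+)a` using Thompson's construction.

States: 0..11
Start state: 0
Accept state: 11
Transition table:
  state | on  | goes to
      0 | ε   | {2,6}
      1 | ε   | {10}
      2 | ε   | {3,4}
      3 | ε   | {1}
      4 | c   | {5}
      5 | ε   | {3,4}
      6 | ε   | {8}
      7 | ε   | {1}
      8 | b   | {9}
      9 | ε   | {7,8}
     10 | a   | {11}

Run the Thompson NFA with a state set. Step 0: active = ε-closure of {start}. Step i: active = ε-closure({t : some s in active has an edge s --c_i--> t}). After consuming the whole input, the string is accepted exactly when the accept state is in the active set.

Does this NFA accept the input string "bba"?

start: ε-closure({0}) = {0,1,2,3,4,6,8,10}
'b' @ 1: {1,7,8,9,10}
'b' @ 2: {1,7,8,9,10}
'a' @ 3: {11}  [accepting]
after full input: {11}  (accept=11 in)

Answer: ACCEPT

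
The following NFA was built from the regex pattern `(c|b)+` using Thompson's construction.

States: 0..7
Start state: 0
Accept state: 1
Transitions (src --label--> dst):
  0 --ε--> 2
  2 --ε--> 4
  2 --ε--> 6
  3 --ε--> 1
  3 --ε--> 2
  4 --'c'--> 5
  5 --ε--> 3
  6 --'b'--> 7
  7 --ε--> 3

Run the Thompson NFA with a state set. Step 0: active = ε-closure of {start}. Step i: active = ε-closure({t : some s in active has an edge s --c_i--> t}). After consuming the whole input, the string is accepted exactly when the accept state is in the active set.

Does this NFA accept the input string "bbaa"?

start: ε-closure({0}) = {0,2,4,6}
'b' @ 1: {1,2,3,4,6,7}  [accepting]
'b' @ 2: {1,2,3,4,6,7}  [accepting]
'a' @ 3: {}  — state set empty
rest 'a' ignored (set empty)
after full input: {}  (accept=1 not in)

Answer: REJECT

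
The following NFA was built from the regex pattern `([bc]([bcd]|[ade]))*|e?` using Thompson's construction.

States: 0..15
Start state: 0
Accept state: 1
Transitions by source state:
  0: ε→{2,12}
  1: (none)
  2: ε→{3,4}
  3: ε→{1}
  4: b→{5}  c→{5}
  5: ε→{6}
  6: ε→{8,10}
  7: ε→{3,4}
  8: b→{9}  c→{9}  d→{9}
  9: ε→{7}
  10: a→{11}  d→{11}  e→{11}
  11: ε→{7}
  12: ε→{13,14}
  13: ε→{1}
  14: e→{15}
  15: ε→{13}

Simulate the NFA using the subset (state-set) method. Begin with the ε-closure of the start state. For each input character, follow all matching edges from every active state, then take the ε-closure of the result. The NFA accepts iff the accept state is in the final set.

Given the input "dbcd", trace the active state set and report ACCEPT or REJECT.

start: ε-closure({0}) = {0,1,2,3,4,12,13,14}
'd' @ 1: {}  — state set empty
rest 'bcd' ignored (set empty)
final: {}; accept 1 not in set

Answer: REJECT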